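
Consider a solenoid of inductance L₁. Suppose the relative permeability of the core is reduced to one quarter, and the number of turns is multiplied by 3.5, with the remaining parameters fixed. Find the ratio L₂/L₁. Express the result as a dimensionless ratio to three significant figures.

For a solenoid, L ∝ μᵣN²A/ℓ.
L₂/L₁ = (0.25) × (3.5)^2 = 3.06.

L₂/L₁ = 3.06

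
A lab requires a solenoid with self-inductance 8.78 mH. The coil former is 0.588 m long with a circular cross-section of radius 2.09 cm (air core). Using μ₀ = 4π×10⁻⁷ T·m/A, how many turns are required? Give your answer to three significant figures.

N ≈ 1730 turns

A = πr² = π(2.090×10^-2 m)² = 1.372×10^-3 m².
From L = μ₀N²A/ℓ, N = √(Lℓ / (μ₀A)).
N = √[(8.780×10^-3)(0.588) / ((4π×10⁻⁷)×1.372×10^-3)] = √(2.994×10^6) ≈ 1730.3.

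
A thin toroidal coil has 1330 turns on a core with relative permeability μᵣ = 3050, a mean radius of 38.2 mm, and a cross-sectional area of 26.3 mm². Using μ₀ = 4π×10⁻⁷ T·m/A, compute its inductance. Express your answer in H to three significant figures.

For a thin toroid, L = μ₀μᵣN²A/(2πR).
L = (4π×10⁻⁷)(3050)(1330)²(2.630×10^-5) / (2π×3.820×10^-2 m) = 0.7429 H.

L ≈ 0.743 H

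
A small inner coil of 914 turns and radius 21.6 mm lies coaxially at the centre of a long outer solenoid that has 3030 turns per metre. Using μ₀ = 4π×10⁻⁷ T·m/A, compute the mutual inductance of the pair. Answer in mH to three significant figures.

The outer solenoid produces a uniform field B₁ = μ₀n₁I₁ across the inner coil,
so the flux linkage is N₂Φ = N₂B₁A₂ = μ₀n₁N₂A₂·I₁, giving M = μ₀n₁N₂A₂.
A₂ = πr² = π(2.160×10^-2 m)² = 1.466×10^-3 m².
M = (4π×10⁻⁷)(3030)(914)(1.466×10^-3) = 5.101×10^-3 H.

M ≈ 5.10 mH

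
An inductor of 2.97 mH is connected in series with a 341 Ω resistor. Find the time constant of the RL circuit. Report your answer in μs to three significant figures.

τ = L/R = (2.970×10^-3 H)/(341 Ω) = 8.710×10^-6 s.

τ ≈ 8.71 μs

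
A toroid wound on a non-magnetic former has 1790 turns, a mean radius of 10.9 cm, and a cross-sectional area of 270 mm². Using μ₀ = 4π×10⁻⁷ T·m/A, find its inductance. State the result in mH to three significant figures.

L ≈ 1.59 mH

For a thin toroid, L = μ₀N²A/(2πR).
L = (4π×10⁻⁷)(1790)²(2.700×10^-4) / (2π×0.109 m) = 1.587×10^-3 H.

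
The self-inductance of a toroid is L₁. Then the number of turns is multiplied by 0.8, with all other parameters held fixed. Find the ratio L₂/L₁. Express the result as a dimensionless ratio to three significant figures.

For a toroid, L ∝ μᵣN²A/R.
L₂/L₁ = (0.8)^2 = 0.640.

L₂/L₁ = 0.640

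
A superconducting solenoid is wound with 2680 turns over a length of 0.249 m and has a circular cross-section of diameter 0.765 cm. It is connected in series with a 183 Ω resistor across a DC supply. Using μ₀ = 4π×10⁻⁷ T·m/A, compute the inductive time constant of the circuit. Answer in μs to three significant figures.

τ ≈ 9.10 μs

A = π(d/2)² = π(3.825×10^-3 m)² = 4.596×10^-5 m².
L = μ₀N²A/ℓ = (4π×10⁻⁷)(2680)²(4.596×10^-5)/(0.249) = 1.666×10^-3 H.
τ = L/R = (1.666×10^-3)/(183) = 9.104×10^-6 s.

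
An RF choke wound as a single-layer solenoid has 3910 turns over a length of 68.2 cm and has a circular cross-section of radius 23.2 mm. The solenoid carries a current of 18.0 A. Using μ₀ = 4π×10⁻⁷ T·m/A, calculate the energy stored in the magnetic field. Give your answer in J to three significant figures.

A = πr² = π(2.320×10^-2 m)² = 1.691×10^-3 m².
L = μ₀N²A/ℓ = (4π×10⁻⁷)(3910)²(1.691×10^-3)/(0.682) = 4.763×10^-2 H.
U = ½LI² = ½(4.763×10^-2)(18.0)² = 7.716 J.

U ≈ 7.72 J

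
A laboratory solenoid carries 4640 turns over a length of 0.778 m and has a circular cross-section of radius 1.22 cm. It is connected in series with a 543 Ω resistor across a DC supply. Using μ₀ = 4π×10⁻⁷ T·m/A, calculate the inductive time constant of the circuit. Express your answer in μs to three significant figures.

A = πr² = π(1.220×10^-2 m)² = 4.676×10^-4 m².
L = μ₀N²A/ℓ = (4π×10⁻⁷)(4640)²(4.676×10^-4)/(0.778) = 1.626×10^-2 H.
τ = L/R = (1.626×10^-2)/(543) = 2.9946×10^-5 s.

τ ≈ 29.9 μs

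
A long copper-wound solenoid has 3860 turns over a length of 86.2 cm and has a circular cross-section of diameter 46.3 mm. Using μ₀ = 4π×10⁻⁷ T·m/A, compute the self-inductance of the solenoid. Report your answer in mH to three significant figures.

A = π(d/2)² = π(2.315×10^-2 m)² = 1.684×10^-3 m².
For a long solenoid, L = μ₀N²A/ℓ.
L = (4π×10⁻⁷)(3860)²(1.684×10^-3)/(0.862 m) = 3.657×10^-2 H.

L ≈ 36.6 mH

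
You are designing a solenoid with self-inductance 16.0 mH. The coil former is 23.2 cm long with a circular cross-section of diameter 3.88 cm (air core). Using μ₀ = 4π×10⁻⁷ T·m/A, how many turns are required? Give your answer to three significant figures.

N ≈ 1580 turns

A = π(d/2)² = π(1.940×10^-2 m)² = 1.182×10^-3 m².
From L = μ₀N²A/ℓ, N = √(Lℓ / (μ₀A)).
N = √[(1.600×10^-2)(0.232) / ((4π×10⁻⁷)×1.182×10^-3)] = √(2.498×10^6) ≈ 1580.6.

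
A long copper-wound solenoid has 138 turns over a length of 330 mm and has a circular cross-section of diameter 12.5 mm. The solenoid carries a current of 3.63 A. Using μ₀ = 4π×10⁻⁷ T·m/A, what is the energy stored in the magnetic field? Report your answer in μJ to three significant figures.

A = π(d/2)² = π(6.250×10^-3 m)² = 1.227×10^-4 m².
L = μ₀N²A/ℓ = (4π×10⁻⁷)(138)²(1.227×10^-4)/(0.33) = 8.899×10^-6 H.
U = ½LI² = ½(8.899×10^-6)(3.63)² = 5.863×10^-5 J.

U ≈ 58.6 μJ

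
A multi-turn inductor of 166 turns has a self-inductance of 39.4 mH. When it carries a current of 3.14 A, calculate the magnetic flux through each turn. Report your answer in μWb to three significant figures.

Φ_B ≈ 745 μWb

From L = NΦ_B/I, the flux per turn is Φ_B = LI/N.
Φ_B = (3.940×10^-2 H)(3.14 A)/166 = 7.453×10^-4 Wb.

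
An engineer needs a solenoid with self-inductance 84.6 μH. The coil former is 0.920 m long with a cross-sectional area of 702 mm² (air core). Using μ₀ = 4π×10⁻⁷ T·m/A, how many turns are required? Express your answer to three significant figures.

A = 702 mm² = 7.020×10^-4 m².
From L = μ₀N²A/ℓ, N = √(Lℓ / (μ₀A)).
N = √[(8.460×10^-5)(0.92) / ((4π×10⁻⁷)×7.020×10^-4)] = √(8.823×10^4) ≈ 297.0.

N ≈ 297 turns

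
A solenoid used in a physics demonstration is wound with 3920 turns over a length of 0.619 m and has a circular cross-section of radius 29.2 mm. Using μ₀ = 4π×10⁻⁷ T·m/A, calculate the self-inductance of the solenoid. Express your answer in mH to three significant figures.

L ≈ 83.6 mH

A = πr² = π(2.920×10^-2 m)² = 2.679×10^-3 m².
For a long solenoid, L = μ₀N²A/ℓ.
L = (4π×10⁻⁷)(3920)²(2.679×10^-3)/(0.619 m) = 8.356×10^-2 H.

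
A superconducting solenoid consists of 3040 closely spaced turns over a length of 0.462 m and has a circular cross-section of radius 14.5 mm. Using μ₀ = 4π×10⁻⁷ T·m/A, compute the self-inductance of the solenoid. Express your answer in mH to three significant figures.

A = πr² = π(1.450×10^-2 m)² = 6.605×10^-4 m².
For a long solenoid, L = μ₀N²A/ℓ.
L = (4π×10⁻⁷)(3040)²(6.605×10^-4)/(0.462 m) = 1.660×10^-2 H.

L ≈ 16.6 mH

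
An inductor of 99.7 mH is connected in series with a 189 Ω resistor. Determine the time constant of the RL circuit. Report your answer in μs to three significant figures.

τ = L/R = (9.970×10^-2 H)/(189 Ω) = 5.275×10^-4 s.

τ ≈ 528 μs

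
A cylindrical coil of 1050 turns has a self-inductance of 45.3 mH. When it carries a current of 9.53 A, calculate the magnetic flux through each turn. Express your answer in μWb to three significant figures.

From L = NΦ_B/I, the flux per turn is Φ_B = LI/N.
Φ_B = (4.530×10^-2 H)(9.53 A)/1050 = 4.112×10^-4 Wb.

Φ_B ≈ 411 μWb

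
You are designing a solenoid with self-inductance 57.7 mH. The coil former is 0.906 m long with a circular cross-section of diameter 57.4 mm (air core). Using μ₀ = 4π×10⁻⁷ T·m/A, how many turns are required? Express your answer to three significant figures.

A = π(d/2)² = π(2.870×10^-2 m)² = 2.588×10^-3 m².
From L = μ₀N²A/ℓ, N = √(Lℓ / (μ₀A)).
N = √[(5.770×10^-2)(0.906) / ((4π×10⁻⁷)×2.588×10^-3)] = √(1.608×10^7) ≈ 4009.5.

N ≈ 4010 turns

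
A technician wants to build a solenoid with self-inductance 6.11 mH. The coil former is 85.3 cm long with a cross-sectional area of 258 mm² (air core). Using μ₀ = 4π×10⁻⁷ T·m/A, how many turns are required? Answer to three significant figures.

A = 258 mm² = 2.580×10^-4 m².
From L = μ₀N²A/ℓ, N = √(Lℓ / (μ₀A)).
N = √[(6.110×10^-3)(0.853) / ((4π×10⁻⁷)×2.580×10^-4)] = √(1.608×10^7) ≈ 4009.4.

N ≈ 4010 turns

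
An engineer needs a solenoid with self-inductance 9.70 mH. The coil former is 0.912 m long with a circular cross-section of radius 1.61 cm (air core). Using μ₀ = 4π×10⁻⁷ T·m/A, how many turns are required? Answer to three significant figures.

N ≈ 2940 turns

A = πr² = π(1.610×10^-2 m)² = 8.143×10^-4 m².
From L = μ₀N²A/ℓ, N = √(Lℓ / (μ₀A)).
N = √[(9.700×10^-3)(0.912) / ((4π×10⁻⁷)×8.143×10^-4)] = √(8.6448×10^6) ≈ 2940.2.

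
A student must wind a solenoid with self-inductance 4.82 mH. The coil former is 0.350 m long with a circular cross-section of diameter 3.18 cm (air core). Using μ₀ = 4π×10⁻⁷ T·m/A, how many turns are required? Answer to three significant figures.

N ≈ 1300 turns

A = π(d/2)² = π(1.590×10^-2 m)² = 7.942×10^-4 m².
From L = μ₀N²A/ℓ, N = √(Lℓ / (μ₀A)).
N = √[(4.820×10^-3)(0.35) / ((4π×10⁻⁷)×7.942×10^-4)] = √(1.690×10^6) ≈ 1300.1.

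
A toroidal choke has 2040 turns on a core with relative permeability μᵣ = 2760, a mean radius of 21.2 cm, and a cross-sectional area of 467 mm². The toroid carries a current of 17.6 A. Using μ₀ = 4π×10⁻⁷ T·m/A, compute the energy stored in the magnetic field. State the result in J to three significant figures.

U ≈ 784 J

L = μ₀μᵣN²A/(2πR) = (4π×10⁻⁷)(2760)(2040)²(4.670×10^-4)/(2π×0.212) = 5.06 H.
U = ½LI² = ½(5.06)(17.6)² = 783.7 J.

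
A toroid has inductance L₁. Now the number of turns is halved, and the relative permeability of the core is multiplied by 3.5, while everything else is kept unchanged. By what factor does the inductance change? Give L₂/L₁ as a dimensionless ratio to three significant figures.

For a toroid, L ∝ μᵣN²A/R.
L₂/L₁ = (0.5)^2 × (3.5) = 0.875.

L₂/L₁ = 0.875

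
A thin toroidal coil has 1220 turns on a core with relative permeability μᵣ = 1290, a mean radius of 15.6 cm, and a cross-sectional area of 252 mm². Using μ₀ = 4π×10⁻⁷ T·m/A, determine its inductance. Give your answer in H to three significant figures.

For a thin toroid, L = μ₀μᵣN²A/(2πR).
L = (4π×10⁻⁷)(1290)(1220)²(2.520×10^-4) / (2π×0.156 m) = 0.6203 H.

L ≈ 0.620 H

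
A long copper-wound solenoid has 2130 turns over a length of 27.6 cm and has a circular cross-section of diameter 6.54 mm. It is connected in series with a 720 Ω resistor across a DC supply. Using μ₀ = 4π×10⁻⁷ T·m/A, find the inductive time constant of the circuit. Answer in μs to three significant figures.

τ ≈ 0.964 μs

A = π(d/2)² = π(3.270×10^-3 m)² = 3.359×10^-5 m².
L = μ₀N²A/ℓ = (4π×10⁻⁷)(2130)²(3.359×10^-5)/(0.276) = 6.939×10^-4 H.
τ = L/R = (6.939×10^-4)/(720) = 9.638×10^-7 s.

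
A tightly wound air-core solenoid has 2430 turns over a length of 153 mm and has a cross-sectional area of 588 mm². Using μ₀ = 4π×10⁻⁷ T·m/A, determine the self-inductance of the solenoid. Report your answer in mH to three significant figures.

L ≈ 28.5 mH

A = 588 mm² = 5.880×10^-4 m².
For a long solenoid, L = μ₀N²A/ℓ.
L = (4π×10⁻⁷)(2430)²(5.880×10^-4)/(0.153 m) = 2.852×10^-2 H.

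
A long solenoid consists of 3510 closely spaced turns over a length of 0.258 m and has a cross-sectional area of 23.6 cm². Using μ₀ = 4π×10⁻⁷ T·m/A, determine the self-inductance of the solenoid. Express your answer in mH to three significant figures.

A = 23.6 cm² = 2.360×10^-3 m².
For a long solenoid, L = μ₀N²A/ℓ.
L = (4π×10⁻⁷)(3510)²(2.360×10^-3)/(0.258 m) = 0.1416 H.

L ≈ 142 mH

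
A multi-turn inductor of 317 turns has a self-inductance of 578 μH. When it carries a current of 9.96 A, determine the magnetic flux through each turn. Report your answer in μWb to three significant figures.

From L = NΦ_B/I, the flux per turn is Φ_B = LI/N.
Φ_B = (5.780×10^-4 H)(9.96 A)/317 = 1.816×10^-5 Wb.

Φ_B ≈ 18.2 μWb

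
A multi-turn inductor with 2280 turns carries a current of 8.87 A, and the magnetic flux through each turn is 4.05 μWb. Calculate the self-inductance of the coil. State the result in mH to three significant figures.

L ≈ 1.04 mH

Self-inductance is defined by L = NΦ_B/I (flux linkage over current).
L = (2280)(4.050×10^-6 Wb)/(8.87 A) = 1.041×10^-3 H.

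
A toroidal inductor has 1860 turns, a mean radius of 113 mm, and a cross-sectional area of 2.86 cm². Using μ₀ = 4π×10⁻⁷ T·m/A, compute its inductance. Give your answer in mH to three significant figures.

L ≈ 1.75 mH

For a thin toroid, L = μ₀N²A/(2πR).
L = (4π×10⁻⁷)(1860)²(2.860×10^-4) / (2π×0.113 m) = 1.751×10^-3 H.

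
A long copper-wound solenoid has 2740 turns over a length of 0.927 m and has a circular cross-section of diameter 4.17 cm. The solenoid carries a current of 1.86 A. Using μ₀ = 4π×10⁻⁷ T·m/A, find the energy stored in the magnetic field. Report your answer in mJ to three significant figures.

A = π(d/2)² = π(2.085×10^-2 m)² = 1.366×10^-3 m².
L = μ₀N²A/ℓ = (4π×10⁻⁷)(2740)²(1.366×10^-3)/(0.927) = 1.390×10^-2 H.
U = ½LI² = ½(1.390×10^-2)(1.86)² = 2.404×10^-2 J.

U ≈ 24.0 mJ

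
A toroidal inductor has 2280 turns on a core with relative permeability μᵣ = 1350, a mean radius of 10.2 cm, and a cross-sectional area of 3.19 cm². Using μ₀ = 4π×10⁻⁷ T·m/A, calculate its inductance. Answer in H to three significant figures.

For a thin toroid, L = μ₀μᵣN²A/(2πR).
L = (4π×10⁻⁷)(1350)(2280)²(3.190×10^-4) / (2π×0.102 m) = 4.39 H.

L ≈ 4.39 H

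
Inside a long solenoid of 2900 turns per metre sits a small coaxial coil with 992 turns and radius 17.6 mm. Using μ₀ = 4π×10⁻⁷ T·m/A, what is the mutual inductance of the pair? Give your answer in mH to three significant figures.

The outer solenoid produces a uniform field B₁ = μ₀n₁I₁ across the inner coil,
so the flux linkage is N₂Φ = N₂B₁A₂ = μ₀n₁N₂A₂·I₁, giving M = μ₀n₁N₂A₂.
A₂ = πr² = π(1.760×10^-2 m)² = 9.731×10^-4 m².
M = (4π×10⁻⁷)(2900)(992)(9.731×10^-4) = 3.518×10^-3 H.

M ≈ 3.52 mH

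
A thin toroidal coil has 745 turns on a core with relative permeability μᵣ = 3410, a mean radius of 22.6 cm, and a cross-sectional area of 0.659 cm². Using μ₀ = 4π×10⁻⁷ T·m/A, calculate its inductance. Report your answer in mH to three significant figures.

For a thin toroid, L = μ₀μᵣN²A/(2πR).
L = (4π×10⁻⁷)(3410)(745)²(6.590×10^-5) / (2π×0.226 m) = 0.1104 H.

L ≈ 110 mH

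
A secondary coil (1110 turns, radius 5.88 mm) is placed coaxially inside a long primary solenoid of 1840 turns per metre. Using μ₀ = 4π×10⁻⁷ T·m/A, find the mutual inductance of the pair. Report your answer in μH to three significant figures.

M ≈ 279 μH

The outer solenoid produces a uniform field B₁ = μ₀n₁I₁ across the inner coil,
so the flux linkage is N₂Φ = N₂B₁A₂ = μ₀n₁N₂A₂·I₁, giving M = μ₀n₁N₂A₂.
A₂ = πr² = π(5.880×10^-3 m)² = 1.086×10^-4 m².
M = (4π×10⁻⁷)(1840)(1110)(1.086×10^-4) = 2.788×10^-4 H.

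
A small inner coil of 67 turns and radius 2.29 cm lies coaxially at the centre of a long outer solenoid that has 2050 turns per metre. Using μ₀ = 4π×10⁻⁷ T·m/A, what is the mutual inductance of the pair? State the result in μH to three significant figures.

The outer solenoid produces a uniform field B₁ = μ₀n₁I₁ across the inner coil,
so the flux linkage is N₂Φ = N₂B₁A₂ = μ₀n₁N₂A₂·I₁, giving M = μ₀n₁N₂A₂.
A₂ = πr² = π(2.290×10^-2 m)² = 1.647×10^-3 m².
M = (4π×10⁻⁷)(2050)(67)(1.647×10^-3) = 2.844×10^-4 H.

M ≈ 284 μH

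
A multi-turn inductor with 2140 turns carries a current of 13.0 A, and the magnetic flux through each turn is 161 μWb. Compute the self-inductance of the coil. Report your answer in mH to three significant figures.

L ≈ 26.5 mH

Self-inductance is defined by L = NΦ_B/I (flux linkage over current).
L = (2140)(1.610×10^-4 Wb)/(13.0 A) = 2.650×10^-2 H.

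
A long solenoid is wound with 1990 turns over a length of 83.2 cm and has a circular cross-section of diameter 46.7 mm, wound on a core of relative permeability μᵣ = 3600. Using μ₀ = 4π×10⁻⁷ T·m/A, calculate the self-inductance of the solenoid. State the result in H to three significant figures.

A = π(d/2)² = π(2.335×10^-2 m)² = 1.713×10^-3 m².
For a long solenoid, L = μ₀μᵣN²A/ℓ.
L = (4π×10⁻⁷)(3600)(1990)²(1.713×10^-3)/(0.832 m) = 36.88 H.

L ≈ 36.9 H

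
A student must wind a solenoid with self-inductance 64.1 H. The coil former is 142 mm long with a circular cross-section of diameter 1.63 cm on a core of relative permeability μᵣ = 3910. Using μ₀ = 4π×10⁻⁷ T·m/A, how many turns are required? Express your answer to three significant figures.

A = π(d/2)² = π(8.150×10^-3 m)² = 2.087×10^-4 m².
From L = μ₀μᵣN²A/ℓ, N = √(Lℓ / (μ₀μᵣA)).
N = √[(64.1)(0.142) / ((4π×10⁻⁷)(3910)×2.087×10^-4)] = √(8.878×10^6) ≈ 2979.5.

N ≈ 2980 turns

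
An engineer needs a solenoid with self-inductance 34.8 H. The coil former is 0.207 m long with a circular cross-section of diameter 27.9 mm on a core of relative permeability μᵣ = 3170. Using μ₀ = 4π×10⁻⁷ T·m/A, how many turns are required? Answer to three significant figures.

A = π(d/2)² = π(1.395×10^-2 m)² = 6.114×10^-4 m².
From L = μ₀μᵣN²A/ℓ, N = √(Lℓ / (μ₀μᵣA)).
N = √[(34.8)(0.207) / ((4π×10⁻⁷)(3170)×6.114×10^-4)] = √(2.958×10^6) ≈ 1719.9.

N ≈ 1720 turns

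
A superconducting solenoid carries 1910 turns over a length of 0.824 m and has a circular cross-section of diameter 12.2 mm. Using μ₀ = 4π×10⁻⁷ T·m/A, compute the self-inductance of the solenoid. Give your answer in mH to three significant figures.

A = π(d/2)² = π(6.100×10^-3 m)² = 1.169×10^-4 m².
For a long solenoid, L = μ₀N²A/ℓ.
L = (4π×10⁻⁷)(1910)²(1.169×10^-4)/(0.824 m) = 6.504×10^-4 H.

L ≈ 0.650 mH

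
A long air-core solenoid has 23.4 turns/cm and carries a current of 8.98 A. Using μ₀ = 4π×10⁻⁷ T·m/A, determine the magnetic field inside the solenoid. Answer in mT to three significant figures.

B ≈ 26.4 mT

Inside a long solenoid, B = μ₀nI.
B = (4π×10⁻⁷)(2.340×10^3 m⁻¹)(8.98 A) = 2.641×10^-2 T.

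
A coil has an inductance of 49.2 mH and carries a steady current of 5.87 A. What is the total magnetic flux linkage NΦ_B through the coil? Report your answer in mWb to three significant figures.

From L = NΦ_B/I, the flux linkage is NΦ_B = LI.
NΦ_B = (4.920×10^-2 H)(5.87 A) = 0.2888 Wb.

NΦ_B ≈ 289 mWb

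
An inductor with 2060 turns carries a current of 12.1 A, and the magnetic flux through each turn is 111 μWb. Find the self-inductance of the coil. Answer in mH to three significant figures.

L ≈ 18.9 mH

Self-inductance is defined by L = NΦ_B/I (flux linkage over current).
L = (2060)(1.110×10^-4 Wb)/(12.1 A) = 1.890×10^-2 H.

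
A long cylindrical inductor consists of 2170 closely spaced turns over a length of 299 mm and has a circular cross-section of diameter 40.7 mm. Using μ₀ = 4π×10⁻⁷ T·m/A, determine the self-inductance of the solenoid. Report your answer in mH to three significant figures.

L ≈ 25.7 mH

A = π(d/2)² = π(2.035×10^-2 m)² = 1.301×10^-3 m².
For a long solenoid, L = μ₀N²A/ℓ.
L = (4π×10⁻⁷)(2170)²(1.301×10^-3)/(0.299 m) = 2.5748×10^-2 H.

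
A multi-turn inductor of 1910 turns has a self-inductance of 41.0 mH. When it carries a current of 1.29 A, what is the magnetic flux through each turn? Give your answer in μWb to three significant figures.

Φ_B ≈ 27.7 μWb

From L = NΦ_B/I, the flux per turn is Φ_B = LI/N.
Φ_B = (4.100×10^-2 H)(1.29 A)/1910 = 2.769×10^-5 Wb.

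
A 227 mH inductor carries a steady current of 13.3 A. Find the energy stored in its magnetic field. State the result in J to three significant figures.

Stored magnetic energy: U = ½LI².
U = ½(0.227 H)(13.3 A)² = 20.08 J.

U ≈ 20.1 J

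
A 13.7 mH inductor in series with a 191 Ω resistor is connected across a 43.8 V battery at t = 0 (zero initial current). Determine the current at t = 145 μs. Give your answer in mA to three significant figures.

I ≈ 199 mA

τ = L/R = 1.370×10^-2/191 = 7.173×10^-5 s; final current I_∞ = ε/R = 43.8/191 = 0.2293 A.
I(t) = I_∞(1 − e^(−t/τ)) with t/τ = 2.022.
I = (0.2293)(1 − e^(−2.022)) = 0.1989 A.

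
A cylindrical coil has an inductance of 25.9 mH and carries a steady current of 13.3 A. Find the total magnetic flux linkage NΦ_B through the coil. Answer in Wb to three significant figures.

NΦ_B ≈ 0.344 Wb

From L = NΦ_B/I, the flux linkage is NΦ_B = LI.
NΦ_B = (2.590×10^-2 H)(13.3 A) = 0.34447 Wb.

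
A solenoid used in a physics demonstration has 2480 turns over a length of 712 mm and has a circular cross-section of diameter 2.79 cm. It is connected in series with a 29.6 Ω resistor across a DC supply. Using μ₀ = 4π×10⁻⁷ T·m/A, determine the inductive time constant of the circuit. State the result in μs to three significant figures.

τ ≈ 224 μs

A = π(d/2)² = π(1.395×10^-2 m)² = 6.114×10^-4 m².
L = μ₀N²A/ℓ = (4π×10⁻⁷)(2480)²(6.114×10^-4)/(0.712) = 6.636×10^-3 H.
τ = L/R = (6.636×10^-3)/(29.6) = 2.242×10^-4 s.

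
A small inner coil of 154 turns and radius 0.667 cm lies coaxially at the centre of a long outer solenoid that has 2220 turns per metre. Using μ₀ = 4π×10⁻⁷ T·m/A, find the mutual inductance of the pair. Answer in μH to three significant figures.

The outer solenoid produces a uniform field B₁ = μ₀n₁I₁ across the inner coil,
so the flux linkage is N₂Φ = N₂B₁A₂ = μ₀n₁N₂A₂·I₁, giving M = μ₀n₁N₂A₂.
A₂ = πr² = π(6.670×10^-3 m)² = 1.398×10^-4 m².
M = (4π×10⁻⁷)(2220)(154)(1.398×10^-4) = 6.0046×10^-5 H.

M ≈ 60.0 μH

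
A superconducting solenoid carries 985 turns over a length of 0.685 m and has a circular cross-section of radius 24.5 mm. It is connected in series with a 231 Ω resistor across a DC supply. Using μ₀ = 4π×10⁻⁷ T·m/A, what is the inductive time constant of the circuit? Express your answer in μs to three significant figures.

A = πr² = π(2.450×10^-2 m)² = 1.886×10^-3 m².
L = μ₀N²A/ℓ = (4π×10⁻⁷)(985)²(1.886×10^-3)/(0.685) = 3.356×10^-3 H.
τ = L/R = (3.356×10^-3)/(231) = 1.453×10^-5 s.

τ ≈ 14.5 μs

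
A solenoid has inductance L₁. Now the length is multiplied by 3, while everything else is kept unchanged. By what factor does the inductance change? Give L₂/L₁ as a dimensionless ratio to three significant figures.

For a solenoid, L ∝ μᵣN²A/ℓ.
L₂/L₁ = (3)^-1 = 0.333.

L₂/L₁ = 0.333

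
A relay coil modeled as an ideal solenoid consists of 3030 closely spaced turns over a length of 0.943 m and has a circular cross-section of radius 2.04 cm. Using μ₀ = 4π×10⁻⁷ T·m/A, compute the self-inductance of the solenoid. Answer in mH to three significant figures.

L ≈ 16.0 mH

A = πr² = π(2.040×10^-2 m)² = 1.307×10^-3 m².
For a long solenoid, L = μ₀N²A/ℓ.
L = (4π×10⁻⁷)(3030)²(1.307×10^-3)/(0.943 m) = 1.600×10^-2 H.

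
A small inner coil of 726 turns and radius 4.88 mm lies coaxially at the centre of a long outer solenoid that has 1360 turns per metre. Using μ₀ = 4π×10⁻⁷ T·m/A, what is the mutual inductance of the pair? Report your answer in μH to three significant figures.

The outer solenoid produces a uniform field B₁ = μ₀n₁I₁ across the inner coil,
so the flux linkage is N₂Φ = N₂B₁A₂ = μ₀n₁N₂A₂·I₁, giving M = μ₀n₁N₂A₂.
A₂ = πr² = π(4.880×10^-3 m)² = 7.482×10^-5 m².
M = (4π×10⁻⁷)(1360)(726)(7.482×10^-5) = 9.283×10^-5 H.

M ≈ 92.8 μH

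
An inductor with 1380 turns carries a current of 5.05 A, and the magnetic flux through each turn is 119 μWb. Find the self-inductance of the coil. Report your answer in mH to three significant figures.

Self-inductance is defined by L = NΦ_B/I (flux linkage over current).
L = (1380)(1.190×10^-4 Wb)/(5.05 A) = 3.252×10^-2 H.

L ≈ 32.5 mH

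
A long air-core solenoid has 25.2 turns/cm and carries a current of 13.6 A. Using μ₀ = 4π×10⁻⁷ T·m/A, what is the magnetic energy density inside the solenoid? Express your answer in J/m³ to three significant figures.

B = μ₀nI = (4π×10⁻⁷)(2.520×10^3)(13.6) = 4.307×10^-2 T.
u = B²/(2μ₀) = (4.307×10^-2)²/(2×4π×10⁻⁷) = 738 J/m³.

u ≈ 738 J/m³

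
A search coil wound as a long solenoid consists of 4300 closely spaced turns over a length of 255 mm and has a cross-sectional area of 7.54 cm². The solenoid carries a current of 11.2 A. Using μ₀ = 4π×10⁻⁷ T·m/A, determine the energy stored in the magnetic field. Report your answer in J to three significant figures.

U ≈ 4.31 J

A = 7.54 cm² = 7.540×10^-4 m².
L = μ₀N²A/ℓ = (4π×10⁻⁷)(4300)²(7.540×10^-4)/(0.255) = 6.870×10^-2 H.
U = ½LI² = ½(6.870×10^-2)(11.2)² = 4.309 J.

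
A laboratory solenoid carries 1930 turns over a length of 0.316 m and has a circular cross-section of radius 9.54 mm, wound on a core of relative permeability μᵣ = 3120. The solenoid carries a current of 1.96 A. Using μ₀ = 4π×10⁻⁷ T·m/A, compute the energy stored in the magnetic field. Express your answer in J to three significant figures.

U ≈ 25.4 J

A = πr² = π(9.540×10^-3 m)² = 2.859×10^-4 m².
L = μ₀μᵣN²A/ℓ = (4π×10⁻⁷)(3120)(1930)²(2.859×10^-4)/(0.316) = 13.21 H.
U = ½LI² = ½(13.21)(1.96)² = 25.38 J.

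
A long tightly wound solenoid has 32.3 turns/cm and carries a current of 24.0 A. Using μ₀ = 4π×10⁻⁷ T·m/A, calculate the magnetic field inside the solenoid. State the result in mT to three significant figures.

Inside a long solenoid, B = μ₀nI.
B = (4π×10⁻⁷)(3.230×10^3 m⁻¹)(24.0 A) = 9.741×10^-2 T.

B ≈ 97.4 mT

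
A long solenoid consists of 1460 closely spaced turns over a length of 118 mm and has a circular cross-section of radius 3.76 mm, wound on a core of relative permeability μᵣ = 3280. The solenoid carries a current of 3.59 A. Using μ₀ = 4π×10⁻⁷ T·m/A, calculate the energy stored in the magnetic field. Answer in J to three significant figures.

U ≈ 21.3 J

A = πr² = π(3.760×10^-3 m)² = 4.441×10^-5 m².
L = μ₀μᵣN²A/ℓ = (4π×10⁻⁷)(3280)(1460)²(4.441×10^-5)/(0.118) = 3.307 H.
U = ½LI² = ½(3.307)(3.59)² = 21.31 J.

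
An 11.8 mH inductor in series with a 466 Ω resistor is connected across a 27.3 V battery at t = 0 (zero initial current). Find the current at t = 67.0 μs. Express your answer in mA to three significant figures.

I ≈ 54.4 mA

τ = L/R = 1.180×10^-2/466 = 2.532×10^-5 s; final current I_∞ = ε/R = 27.3/466 = 5.858×10^-2 A.
I(t) = I_∞(1 − e^(−t/τ)) with t/τ = 2.646.
I = (5.858×10^-2)(1 − e^(−2.646)) = 5.443×10^-2 A.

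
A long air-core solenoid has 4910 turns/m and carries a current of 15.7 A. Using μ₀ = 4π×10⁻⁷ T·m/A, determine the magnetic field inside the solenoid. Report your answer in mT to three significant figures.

B ≈ 96.9 mT

Inside a long solenoid, B = μ₀nI.
B = (4π×10⁻⁷)(4.910×10^3 m⁻¹)(15.7 A) = 9.687×10^-2 T.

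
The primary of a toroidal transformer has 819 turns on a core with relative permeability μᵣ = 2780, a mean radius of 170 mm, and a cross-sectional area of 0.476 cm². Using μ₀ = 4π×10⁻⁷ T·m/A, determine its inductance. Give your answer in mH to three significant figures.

L ≈ 104 mH

For a thin toroid, L = μ₀μᵣN²A/(2πR).
L = (4π×10⁻⁷)(2780)(819)²(4.760×10^-5) / (2π×0.17 m) = 0.1044 H.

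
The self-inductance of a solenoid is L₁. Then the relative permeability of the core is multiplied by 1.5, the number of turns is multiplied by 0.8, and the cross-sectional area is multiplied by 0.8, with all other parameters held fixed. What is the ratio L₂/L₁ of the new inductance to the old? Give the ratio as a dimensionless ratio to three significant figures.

For a solenoid, L ∝ μᵣN²A/ℓ.
L₂/L₁ = (1.5) × (0.8)^2 × (0.8) = 0.768.

L₂/L₁ = 0.768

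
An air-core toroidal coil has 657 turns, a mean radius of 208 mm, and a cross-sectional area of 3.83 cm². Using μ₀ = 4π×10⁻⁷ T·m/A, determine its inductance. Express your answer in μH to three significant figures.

For a thin toroid, L = μ₀N²A/(2πR).
L = (4π×10⁻⁷)(657)²(3.830×10^-4) / (2π×0.208 m) = 1.590×10^-4 H.

L ≈ 159 μH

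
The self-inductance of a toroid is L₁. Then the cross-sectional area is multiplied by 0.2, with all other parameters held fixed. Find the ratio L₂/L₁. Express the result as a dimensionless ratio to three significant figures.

For a toroid, L ∝ μᵣN²A/R.
L₂/L₁ = (0.2) = 0.200.

L₂/L₁ = 0.200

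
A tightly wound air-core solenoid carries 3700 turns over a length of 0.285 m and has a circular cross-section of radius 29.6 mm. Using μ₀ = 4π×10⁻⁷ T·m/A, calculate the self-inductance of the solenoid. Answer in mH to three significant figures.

A = πr² = π(2.960×10^-2 m)² = 2.753×10^-3 m².
For a long solenoid, L = μ₀N²A/ℓ.
L = (4π×10⁻⁷)(3700)²(2.753×10^-3)/(0.285 m) = 0.1662 H.

L ≈ 166 mH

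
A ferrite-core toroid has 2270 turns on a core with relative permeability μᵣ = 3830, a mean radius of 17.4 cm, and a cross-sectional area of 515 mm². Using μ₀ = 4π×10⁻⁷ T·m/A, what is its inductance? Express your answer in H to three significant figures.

L ≈ 11.7 H

For a thin toroid, L = μ₀μᵣN²A/(2πR).
L = (4π×10⁻⁷)(3830)(2270)²(5.150×10^-4) / (2π×0.174 m) = 11.68 H.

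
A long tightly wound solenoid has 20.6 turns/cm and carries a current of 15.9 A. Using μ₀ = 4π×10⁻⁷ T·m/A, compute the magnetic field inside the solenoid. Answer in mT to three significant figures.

B ≈ 41.2 mT

Inside a long solenoid, B = μ₀nI.
B = (4π×10⁻⁷)(2.060×10^3 m⁻¹)(15.9 A) = 4.116×10^-2 T.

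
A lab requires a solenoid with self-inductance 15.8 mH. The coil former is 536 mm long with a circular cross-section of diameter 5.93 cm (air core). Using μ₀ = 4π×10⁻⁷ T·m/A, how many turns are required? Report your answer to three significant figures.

A = π(d/2)² = π(2.965×10^-2 m)² = 2.762×10^-3 m².
From L = μ₀N²A/ℓ, N = √(Lℓ / (μ₀A)).
N = √[(1.580×10^-2)(0.536) / ((4π×10⁻⁷)×2.762×10^-3)] = √(2.440×10^6) ≈ 1562.1.

N ≈ 1560 turns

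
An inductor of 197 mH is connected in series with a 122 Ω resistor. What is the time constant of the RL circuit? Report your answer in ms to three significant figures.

τ ≈ 1.61 ms

τ = L/R = (0.197 H)/(122 Ω) = 1.6148×10^-3 s.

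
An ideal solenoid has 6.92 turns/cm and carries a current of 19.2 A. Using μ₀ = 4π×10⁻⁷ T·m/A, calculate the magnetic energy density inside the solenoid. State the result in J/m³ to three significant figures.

B = μ₀nI = (4π×10⁻⁷)(692)(19.2) = 1.670×10^-2 T.
u = B²/(2μ₀) = (1.670×10^-2)²/(2×4π×10⁻⁷) = 110.9 J/m³.

u ≈ 111 J/m³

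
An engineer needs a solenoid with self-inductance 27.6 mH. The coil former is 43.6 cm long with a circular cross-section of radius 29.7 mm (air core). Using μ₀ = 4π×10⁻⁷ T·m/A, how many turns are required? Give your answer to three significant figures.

N ≈ 1860 turns

A = πr² = π(2.970×10^-2 m)² = 2.771×10^-3 m².
From L = μ₀N²A/ℓ, N = √(Lℓ / (μ₀A)).
N = √[(2.760×10^-2)(0.436) / ((4π×10⁻⁷)×2.771×10^-3)] = √(3.456×10^6) ≈ 1858.9.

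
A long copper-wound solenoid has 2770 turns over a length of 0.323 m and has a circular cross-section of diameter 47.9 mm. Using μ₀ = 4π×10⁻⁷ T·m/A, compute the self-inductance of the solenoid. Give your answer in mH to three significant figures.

A = π(d/2)² = π(2.395×10^-2 m)² = 1.802×10^-3 m².
For a long solenoid, L = μ₀N²A/ℓ.
L = (4π×10⁻⁷)(2770)²(1.802×10^-3)/(0.323 m) = 5.379×10^-2 H.

L ≈ 53.8 mH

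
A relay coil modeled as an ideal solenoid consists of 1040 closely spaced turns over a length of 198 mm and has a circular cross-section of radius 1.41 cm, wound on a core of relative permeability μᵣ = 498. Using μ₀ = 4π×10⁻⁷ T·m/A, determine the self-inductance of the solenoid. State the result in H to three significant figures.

L ≈ 2.14 H

A = πr² = π(1.410×10^-2 m)² = 6.246×10^-4 m².
For a long solenoid, L = μ₀μᵣN²A/ℓ.
L = (4π×10⁻⁷)(498)(1040)²(6.246×10^-4)/(0.198 m) = 2.135 H.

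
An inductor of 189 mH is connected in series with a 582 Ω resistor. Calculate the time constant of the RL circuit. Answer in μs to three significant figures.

τ ≈ 325 μs

τ = L/R = (0.189 H)/(582 Ω) = 3.247×10^-4 s.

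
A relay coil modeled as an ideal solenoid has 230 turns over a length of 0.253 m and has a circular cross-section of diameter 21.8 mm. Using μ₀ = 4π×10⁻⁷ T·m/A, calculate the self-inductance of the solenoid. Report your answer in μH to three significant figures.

L ≈ 98.1 μH

A = π(d/2)² = π(1.090×10^-2 m)² = 3.733×10^-4 m².
For a long solenoid, L = μ₀N²A/ℓ.
L = (4π×10⁻⁷)(230)²(3.733×10^-4)/(0.253 m) = 9.807×10^-5 H.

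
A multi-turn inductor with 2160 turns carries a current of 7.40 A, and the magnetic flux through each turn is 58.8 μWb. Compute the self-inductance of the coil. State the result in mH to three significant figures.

L ≈ 17.2 mH

Self-inductance is defined by L = NΦ_B/I (flux linkage over current).
L = (2160)(5.880×10^-5 Wb)/(7.40 A) = 1.716×10^-2 H.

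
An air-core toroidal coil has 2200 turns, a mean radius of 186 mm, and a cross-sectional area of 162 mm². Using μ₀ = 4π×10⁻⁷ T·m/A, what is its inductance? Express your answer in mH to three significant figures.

L ≈ 0.843 mH

For a thin toroid, L = μ₀N²A/(2πR).
L = (4π×10⁻⁷)(2200)²(1.620×10^-4) / (2π×0.186 m) = 8.431×10^-4 H.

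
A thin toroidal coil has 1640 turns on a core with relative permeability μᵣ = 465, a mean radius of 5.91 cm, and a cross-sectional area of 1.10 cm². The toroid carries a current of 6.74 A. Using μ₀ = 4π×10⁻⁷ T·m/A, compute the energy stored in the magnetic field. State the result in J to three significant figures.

U ≈ 10.6 J

L = μ₀μᵣN²A/(2πR) = (4π×10⁻⁷)(465)(1640)²(1.100×10^-4)/(2π×5.910×10^-2) = 0.4656 H.
U = ½LI² = ½(0.4656)(6.74)² = 10.57 J.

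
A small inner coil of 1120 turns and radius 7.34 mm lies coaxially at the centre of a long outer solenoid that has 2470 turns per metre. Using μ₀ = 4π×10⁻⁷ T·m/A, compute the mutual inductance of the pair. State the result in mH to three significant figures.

M ≈ 0.588 mH

The outer solenoid produces a uniform field B₁ = μ₀n₁I₁ across the inner coil,
so the flux linkage is N₂Φ = N₂B₁A₂ = μ₀n₁N₂A₂·I₁, giving M = μ₀n₁N₂A₂.
A₂ = πr² = π(7.340×10^-3 m)² = 1.693×10^-4 m².
M = (4π×10⁻⁷)(2470)(1120)(1.693×10^-4) = 5.884×10^-4 H.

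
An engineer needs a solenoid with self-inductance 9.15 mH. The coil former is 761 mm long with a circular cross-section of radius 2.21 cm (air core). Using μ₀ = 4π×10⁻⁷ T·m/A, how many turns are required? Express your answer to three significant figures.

N ≈ 1900 turns

A = πr² = π(2.210×10^-2 m)² = 1.534×10^-3 m².
From L = μ₀N²A/ℓ, N = √(Lℓ / (μ₀A)).
N = √[(9.150×10^-3)(0.761) / ((4π×10⁻⁷)×1.534×10^-3)] = √(3.611×10^6) ≈ 1900.3.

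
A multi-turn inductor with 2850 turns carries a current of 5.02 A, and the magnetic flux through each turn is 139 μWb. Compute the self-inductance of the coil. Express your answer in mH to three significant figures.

L ≈ 78.9 mH

Self-inductance is defined by L = NΦ_B/I (flux linkage over current).
L = (2850)(1.390×10^-4 Wb)/(5.02 A) = 7.891×10^-2 H.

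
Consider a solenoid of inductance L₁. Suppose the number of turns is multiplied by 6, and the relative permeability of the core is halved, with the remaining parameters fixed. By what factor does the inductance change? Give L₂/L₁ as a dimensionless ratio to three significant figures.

For a solenoid, L ∝ μᵣN²A/ℓ.
L₂/L₁ = (6)^2 × (0.5) = 18.0.

L₂/L₁ = 18.0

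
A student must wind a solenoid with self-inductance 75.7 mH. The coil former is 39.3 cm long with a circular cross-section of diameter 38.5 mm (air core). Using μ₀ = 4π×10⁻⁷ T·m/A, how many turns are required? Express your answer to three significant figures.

N ≈ 4510 turns

A = π(d/2)² = π(1.925×10^-2 m)² = 1.164×10^-3 m².
From L = μ₀N²A/ℓ, N = √(Lℓ / (μ₀A)).
N = √[(7.570×10^-2)(0.393) / ((4π×10⁻⁷)×1.164×10^-3)] = √(2.034×10^7) ≈ 4509.6.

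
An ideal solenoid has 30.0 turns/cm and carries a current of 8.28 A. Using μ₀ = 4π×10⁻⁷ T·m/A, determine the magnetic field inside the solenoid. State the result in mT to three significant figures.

Inside a long solenoid, B = μ₀nI.
B = (4π×10⁻⁷)(3.000×10^3 m⁻¹)(8.28 A) = 3.121×10^-2 T.

B ≈ 31.2 mT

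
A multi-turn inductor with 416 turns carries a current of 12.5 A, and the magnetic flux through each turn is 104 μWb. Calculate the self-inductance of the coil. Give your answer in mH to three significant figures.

L ≈ 3.46 mH

Self-inductance is defined by L = NΦ_B/I (flux linkage over current).
L = (416)(1.040×10^-4 Wb)/(12.5 A) = 3.461×10^-3 H.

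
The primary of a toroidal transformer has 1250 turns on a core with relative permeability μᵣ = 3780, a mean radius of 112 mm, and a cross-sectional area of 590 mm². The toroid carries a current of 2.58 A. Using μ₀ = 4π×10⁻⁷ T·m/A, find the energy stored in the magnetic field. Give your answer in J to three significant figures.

L = μ₀μᵣN²A/(2πR) = (4π×10⁻⁷)(3780)(1250)²(5.900×10^-4)/(2π×0.112) = 6.223 H.
U = ½LI² = ½(6.223)(2.58)² = 20.71 J.

U ≈ 20.7 J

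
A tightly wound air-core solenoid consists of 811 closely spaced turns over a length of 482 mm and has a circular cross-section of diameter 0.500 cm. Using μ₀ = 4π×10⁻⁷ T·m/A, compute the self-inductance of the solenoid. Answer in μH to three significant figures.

L ≈ 33.7 μH

A = π(d/2)² = π(2.500×10^-3 m)² = 1.963×10^-5 m².
For a long solenoid, L = μ₀N²A/ℓ.
L = (4π×10⁻⁷)(811)²(1.963×10^-5)/(0.482 m) = 3.367×10^-5 H.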